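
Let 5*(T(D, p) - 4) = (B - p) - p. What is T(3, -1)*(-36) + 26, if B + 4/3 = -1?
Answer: -578/5 ≈ -115.60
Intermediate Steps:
B = -7/3 (B = -4/3 - 1 = -7/3 ≈ -2.3333)
T(D, p) = 53/15 - 2*p/5 (T(D, p) = 4 + ((-7/3 - p) - p)/5 = 4 + (-7/3 - 2*p)/5 = 4 + (-7/15 - 2*p/5) = 53/15 - 2*p/5)
T(3, -1)*(-36) + 26 = (53/15 - ⅖*(-1))*(-36) + 26 = (53/15 + ⅖)*(-36) + 26 = (59/15)*(-36) + 26 = -708/5 + 26 = -578/5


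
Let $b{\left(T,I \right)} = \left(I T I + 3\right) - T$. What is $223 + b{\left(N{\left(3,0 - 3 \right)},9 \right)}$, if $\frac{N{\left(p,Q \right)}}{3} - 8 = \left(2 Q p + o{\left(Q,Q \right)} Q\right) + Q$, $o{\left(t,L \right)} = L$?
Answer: $-734$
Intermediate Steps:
$N{\left(p,Q \right)} = 24 + 3 Q + 3 Q^{2} + 6 Q p$ ($N{\left(p,Q \right)} = 24 + 3 \left(\left(2 Q p + Q Q\right) + Q\right) = 24 + 3 \left(\left(2 Q p + Q^{2}\right) + Q\right) = 24 + 3 \left(\left(Q^{2} + 2 Q p\right) + Q\right) = 24 + 3 \left(Q + Q^{2} + 2 Q p\right) = 24 + \left(3 Q + 3 Q^{2} + 6 Q p\right) = 24 + 3 Q + 3 Q^{2} + 6 Q p$)
$b{\left(T,I \right)} = 3 - T + T I^{2}$ ($b{\left(T,I \right)} = \left(T I^{2} + 3\right) - T = \left(3 + T I^{2}\right) - T = 3 - T + T I^{2}$)
$223 + b{\left(N{\left(3,0 - 3 \right)},9 \right)} = 223 + \left(3 - \left(24 + 3 \left(0 - 3\right) + 3 \left(0 - 3\right)^{2} + 6 \left(0 - 3\right) 3\right) + \left(24 + 3 \left(0 - 3\right) + 3 \left(0 - 3\right)^{2} + 6 \left(0 - 3\right) 3\right) 9^{2}\right) = 223 + \left(3 - \left(24 + 3 \left(0 - 3\right) + 3 \left(0 - 3\right)^{2} + 6 \left(0 - 3\right) 3\right) + \left(24 + 3 \left(0 - 3\right) + 3 \left(0 - 3\right)^{2} + 6 \left(0 - 3\right) 3\right) 81\right) = 223 + \left(3 - \left(24 + 3 \left(-3\right) + 3 \left(-3\right)^{2} + 6 \left(-3\right) 3\right) + \left(24 + 3 \left(-3\right) + 3 \left(-3\right)^{2} + 6 \left(-3\right) 3\right) 81\right) = 223 + \left(3 - \left(24 - 9 + 3 \cdot 9 - 54\right) + \left(24 - 9 + 3 \cdot 9 - 54\right) 81\right) = 223 + \left(3 - \left(24 - 9 + 27 - 54\right) + \left(24 - 9 + 27 - 54\right) 81\right) = 223 - 957 = -734$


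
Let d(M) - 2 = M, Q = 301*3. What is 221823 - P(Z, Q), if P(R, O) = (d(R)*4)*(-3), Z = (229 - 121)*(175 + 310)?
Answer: 850407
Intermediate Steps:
Q = 903
Z = 52380 (Z = 108*485 = 52380)
d(M) = 2 + M
P(R, O) = -24 - 12*R (P(R, O) = ((2 + R)*4)*(-3) = (8 + 4*R)*(-3) = -24 - 12*R)
221823 - P(Z, Q) = 221823 - (-24 - 12*52380) = 221823 - (-24 - 628560) = 221823 - 1*(-628584) = 221823 + 628584 = 850407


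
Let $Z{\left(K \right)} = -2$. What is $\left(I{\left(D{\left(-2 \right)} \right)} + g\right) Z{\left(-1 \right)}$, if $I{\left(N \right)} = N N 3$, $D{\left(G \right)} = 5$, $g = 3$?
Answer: $-156$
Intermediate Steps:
$I{\left(N \right)} = 3 N^{2}$ ($I{\left(N \right)} = N^{2} \cdot 3 = 3 N^{2}$)
$\left(I{\left(D{\left(-2 \right)} \right)} + g\right) Z{\left(-1 \right)} = \left(3 \cdot 5^{2} + 3\right) \left(-2\right) = \left(3 \cdot 25 + 3\right) \left(-2\right) = \left(75 + 3\right) \left(-2\right) = 78 \left(-2\right) = -156$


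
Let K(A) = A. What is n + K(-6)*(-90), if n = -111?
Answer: 429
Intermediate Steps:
n + K(-6)*(-90) = -111 - 6*(-90) = -111 + 540 = 429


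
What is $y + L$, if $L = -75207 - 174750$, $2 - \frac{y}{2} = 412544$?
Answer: $-1075041$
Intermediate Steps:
$y = -825084$ ($y = 4 - 825088 = -825084$)
$L = -249957$ ($L = -75207 - 174750 = -249957$)
$y + L = -825084 - 249957 = -1075041$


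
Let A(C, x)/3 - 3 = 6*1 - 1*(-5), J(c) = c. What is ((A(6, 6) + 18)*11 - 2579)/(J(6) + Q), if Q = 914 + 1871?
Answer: -1919/2791 ≈ -0.68757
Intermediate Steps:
Q = 2785
A(C, x) = 42 (A(C, x) = 9 + 3*(6*1 - 1*(-5)) = 9 + 3*(6 + 5) = 9 + 3*11 = 9 + 33 = 42)
((A(6, 6) + 18)*11 - 2579)/(J(6) + Q) = ((42 + 18)*11 - 2579)/(6 + 2785) = (60*11 - 2579)/2791 = (660 - 2579)*(1/2791) = -1919*1/2791 = -1919/2791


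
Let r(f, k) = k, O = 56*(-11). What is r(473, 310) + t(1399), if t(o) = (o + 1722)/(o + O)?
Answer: 245851/783 ≈ 313.99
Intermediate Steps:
O = -616
t(o) = (1722 + o)/(-616 + o) (t(o) = (o + 1722)/(o - 616) = (1722 + o)/(-616 + o))
r(473, 310) + t(1399) = 310 + (1722 + 1399)/(-616 + 1399) = 310 + 3121/783 = 245851/783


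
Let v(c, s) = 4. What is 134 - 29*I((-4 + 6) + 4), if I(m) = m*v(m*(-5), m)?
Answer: -562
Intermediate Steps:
I(m) = 4*m (I(m) = m*4 = 4*m)
134 - 29*I((-4 + 6) + 4) = 134 - 116*((-4 + 6) + 4) = 134 - 116*(2 + 4) = 134 - 116*6 = 134 - 29*24 = 134 - 696 = -562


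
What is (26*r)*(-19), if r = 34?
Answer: -16796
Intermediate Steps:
(26*r)*(-19) = (26*34)*(-19) = 884*(-19) = -16796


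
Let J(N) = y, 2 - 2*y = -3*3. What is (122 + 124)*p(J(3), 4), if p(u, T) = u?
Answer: 1353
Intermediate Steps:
y = 11/2 (y = 1 - (-3)*3/2 = 1 - 1/2*(-9) = 1 + 9/2 = 11/2 ≈ 5.5000)
J(N) = 11/2
(122 + 124)*p(J(3), 4) = (122 + 124)*(11/2) = 246*(11/2) = 1353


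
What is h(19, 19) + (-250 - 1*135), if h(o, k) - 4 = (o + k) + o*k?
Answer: 18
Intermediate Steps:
h(o, k) = 4 + k + o + k*o (h(o, k) = 4 + ((o + k) + o*k) = 4 + ((k + o) + k*o) = 4 + (k + o + k*o) = 4 + k + o + k*o)
h(19, 19) + (-250 - 1*135) = (4 + 19 + 19 + 19*19) + (-250 - 1*135) = (4 + 19 + 19 + 361) + (-250 - 135) = 403 - 385 = 18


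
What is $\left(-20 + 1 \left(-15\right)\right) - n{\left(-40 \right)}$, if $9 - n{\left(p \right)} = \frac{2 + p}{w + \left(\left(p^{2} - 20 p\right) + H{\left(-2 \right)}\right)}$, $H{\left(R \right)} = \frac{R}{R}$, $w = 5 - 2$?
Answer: $- \frac{52907}{1202} \approx -44.016$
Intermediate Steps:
$w = 3$ ($w = 5 - 2 = 3$)
$H{\left(R \right)} = 1$
$n{\left(p \right)} = 9 - \frac{2 + p}{4 + p^{2} - 20 p}$ ($n{\left(p \right)} = 9 - \frac{2 + p}{3 + \left(\left(p^{2} - 20 p\right) + 1\right)} = 9 - \frac{2 + p}{3 + \left(1 + p^{2} - 20 p\right)} = 9 - \frac{2 + p}{4 + p^{2} - 20 p}$)
$\left(-20 + 1 \left(-15\right)\right) - n{\left(-40 \right)} = \left(-20 + 1 \left(-15\right)\right) - \frac{34 - -7240 + 9 \left(-40\right)^{2}}{4 + \left(-40\right)^{2} - -800} = \left(-20 - 15\right) - \frac{34 + 7240 + 9 \cdot 1600}{4 + 1600 + 800} = -35 - \frac{34 + 7240 + 14400}{2404} = -35 - \frac{1}{2404} \cdot 21674 = -35 - \frac{10837}{1202} = - \frac{52907}{1202}$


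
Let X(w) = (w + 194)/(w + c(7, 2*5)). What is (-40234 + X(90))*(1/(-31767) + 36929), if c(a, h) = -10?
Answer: -157317626667513/105890 ≈ -1.4857e+9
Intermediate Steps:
X(w) = (194 + w)/(-10 + w) (X(w) = (w + 194)/(w - 10) = (194 + w)/(-10 + w))
(-40234 + X(90))*(1/(-31767) + 36929) = (-40234 + (194 + 90)/(-10 + 90))*(1/(-31767) + 36929) = (-40234 + 284/80)*(-1/31767 + 36929) = (-40234 + (1/80)*284)*(1173123542/31767) = (-40234 + 71/20)*(1173123542/31767) = -804609/20*1173123542/31767 = -157317626667513/105890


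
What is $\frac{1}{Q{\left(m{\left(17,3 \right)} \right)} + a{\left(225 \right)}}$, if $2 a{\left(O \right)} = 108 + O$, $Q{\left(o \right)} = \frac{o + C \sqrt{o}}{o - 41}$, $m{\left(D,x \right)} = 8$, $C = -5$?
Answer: $\frac{724218}{120405929} - \frac{1320 \sqrt{2}}{120405929} \approx 0.0059993$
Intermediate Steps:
$Q{\left(o \right)} = \frac{o - 5 \sqrt{o}}{-41 + o}$ ($Q{\left(o \right)} = \frac{o - 5 \sqrt{o}}{o - 41} = \frac{o - 5 \sqrt{o}}{-41 + o}$)
$a{\left(O \right)} = 54 + \frac{O}{2}$ ($a{\left(O \right)} = \frac{108 + O}{2} = 54 + \frac{O}{2}$)
$\frac{1}{Q{\left(m{\left(17,3 \right)} \right)} + a{\left(225 \right)}} = \frac{1}{\frac{8 - 5 \sqrt{8}}{-41 + 8} + \left(54 + \frac{1}{2} \cdot 225\right)} = \frac{1}{\frac{8 - 5 \cdot 2 \sqrt{2}}{-33} + \left(54 + \frac{225}{2}\right)} = \frac{1}{- \frac{8 - 10 \sqrt{2}}{33} + \frac{333}{2}} = \frac{1}{\left(- \frac{8}{33} + \frac{10 \sqrt{2}}{33}\right) + \frac{333}{2}} = \frac{1}{\frac{10973}{66} + \frac{10 \sqrt{2}}{33}}$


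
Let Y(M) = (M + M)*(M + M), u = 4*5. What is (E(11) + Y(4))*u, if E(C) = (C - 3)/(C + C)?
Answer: 14160/11 ≈ 1287.3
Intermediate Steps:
u = 20
E(C) = (-3 + C)/(2*C) (E(C) = (-3 + C)/((2*C)) = (-3 + C)*(1/(2*C)) = (-3 + C)/(2*C))
Y(M) = 4*M**2 (Y(M) = (2*M)*(2*M) = 4*M**2)
(E(11) + Y(4))*u = ((1/2)*(-3 + 11)/11 + 4*4**2)*20 = ((1/2)*(1/11)*8 + 4*16)*20 = (4/11 + 64)*20 = (708/11)*20 = 14160/11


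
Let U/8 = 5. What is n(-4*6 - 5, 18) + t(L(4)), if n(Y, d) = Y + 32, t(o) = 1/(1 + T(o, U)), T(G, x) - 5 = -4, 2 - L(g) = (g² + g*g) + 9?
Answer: 7/2 ≈ 3.5000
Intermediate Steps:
U = 40 (U = 8*5 = 40)
L(g) = -7 - 2*g² (L(g) = 2 - ((g² + g*g) + 9) = 2 - ((g² + g²) + 9) = 2 - (2*g² + 9) = 2 - (9 + 2*g²) = 2 + (-9 - 2*g²) = -7 - 2*g²)
T(G, x) = 1 (T(G, x) = 5 - 4 = 1)
t(o) = ½ (t(o) = 1/(1 + 1) = 1/2 = ½)
n(Y, d) = 32 + Y
n(-4*6 - 5, 18) + t(L(4)) = (32 + (-4*6 - 5)) + ½ = (32 + (-24 - 5)) + ½ = (32 - 29) + ½ = 3 + ½ = 7/2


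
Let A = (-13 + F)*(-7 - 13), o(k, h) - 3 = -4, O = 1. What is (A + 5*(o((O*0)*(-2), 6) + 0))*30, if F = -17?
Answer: 17850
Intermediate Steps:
o(k, h) = -1 (o(k, h) = 3 - 4 = -1)
A = 600 (A = (-13 - 17)*(-7 - 13) = -30*(-20) = 600)
(A + 5*(o((O*0)*(-2), 6) + 0))*30 = (600 + 5*(-1 + 0))*30 = (600 + 5*(-1))*30 = (600 - 5)*30 = 595*30 = 17850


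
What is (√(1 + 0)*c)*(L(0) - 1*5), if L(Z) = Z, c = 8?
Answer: -40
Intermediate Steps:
(√(1 + 0)*c)*(L(0) - 1*5) = (√(1 + 0)*8)*(0 - 1*5) = (√1*8)*(0 - 5) = (1*8)*(-5) = 8*(-5) = -40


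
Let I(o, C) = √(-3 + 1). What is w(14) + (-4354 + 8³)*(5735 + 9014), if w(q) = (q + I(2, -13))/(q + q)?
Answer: -113331315/2 + I*√2/28 ≈ -5.6666e+7 + 0.050508*I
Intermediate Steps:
I(o, C) = I*√2 (I(o, C) = √(-2) = I*√2)
w(q) = (q + I*√2)/(2*q) (w(q) = (q + I*√2)/(q + q) = (q + I*√2)/((2*q)) = (q + I*√2)*(1/(2*q)) = (q + I*√2)/(2*q))
w(14) + (-4354 + 8³)*(5735 + 9014) = (½)*(14 + I*√2)/14 + (-4354 + 8³)*(5735 + 9014) = (½)*(1/14)*(14 + I*√2) + (-4354 + 512)*14749 = (½ + I*√2/28) - 3842*14749 = (½ + I*√2/28) - 56665658 = -113331315/2 + I*√2/28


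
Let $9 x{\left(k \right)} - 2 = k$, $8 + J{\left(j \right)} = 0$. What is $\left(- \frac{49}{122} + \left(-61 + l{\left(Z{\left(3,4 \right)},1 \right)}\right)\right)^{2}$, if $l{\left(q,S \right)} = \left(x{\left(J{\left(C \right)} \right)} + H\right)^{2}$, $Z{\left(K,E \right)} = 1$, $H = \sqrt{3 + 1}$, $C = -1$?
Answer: $\frac{4285928089}{1205604} \approx 3555.0$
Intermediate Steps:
$J{\left(j \right)} = -8$ ($J{\left(j \right)} = -8 + 0 = -8$)
$H = 2$ ($H = \sqrt{4} = 2$)
$x{\left(k \right)} = \frac{2}{9} + \frac{k}{9}$
$l{\left(q,S \right)} = \frac{16}{9}$ ($l{\left(q,S \right)} = \left(\left(\frac{2}{9} + \frac{1}{9} \left(-8\right)\right) + 2\right)^{2} = \left(\left(\frac{2}{9} - \frac{8}{9}\right) + 2\right)^{2} = \left(- \frac{2}{3} + 2\right)^{2} = \left(\frac{4}{3}\right)^{2} = \frac{16}{9}$)
$\left(- \frac{49}{122} + \left(-61 + l{\left(Z{\left(3,4 \right)},1 \right)}\right)\right)^{2} = \left(- \frac{49}{122} + \left(-61 + \frac{16}{9}\right)\right)^{2} = \left(\left(-49\right) \frac{1}{122} - \frac{533}{9}\right)^{2} = \left(- \frac{49}{122} - \frac{533}{9}\right)^{2} = \left(- \frac{65467}{1098}\right)^{2} = \frac{4285928089}{1205604}$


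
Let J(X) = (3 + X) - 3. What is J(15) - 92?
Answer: -77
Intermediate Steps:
J(X) = X
J(15) - 92 = 15 - 92 = -77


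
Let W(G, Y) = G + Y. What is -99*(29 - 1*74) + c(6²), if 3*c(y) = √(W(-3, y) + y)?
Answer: 4455 + √69/3 ≈ 4457.8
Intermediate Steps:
c(y) = √(-3 + 2*y)/3 (c(y) = √((-3 + y) + y)/3 = √(-3 + 2*y)/3)
-99*(29 - 1*74) + c(6²) = -99*(29 - 1*74) + √(-3 + 2*6²)/3 = -99*(29 - 74) + √(-3 + 2*36)/3 = -99*(-45) + √(-3 + 72)/3 = 4455 + √69/3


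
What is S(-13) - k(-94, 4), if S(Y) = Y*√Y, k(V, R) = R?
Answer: -4 - 13*I*√13 ≈ -4.0 - 46.872*I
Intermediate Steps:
S(Y) = Y^(3/2)
S(-13) - k(-94, 4) = (-13)^(3/2) - 1*4 = -13*I*√13 - 4 = -4 - 13*I*√13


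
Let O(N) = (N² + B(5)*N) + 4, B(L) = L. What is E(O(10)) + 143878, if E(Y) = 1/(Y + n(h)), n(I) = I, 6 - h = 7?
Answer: 22013335/153 ≈ 1.4388e+5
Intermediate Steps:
h = -1 (h = 6 - 1*7 = 6 - 7 = -1)
O(N) = 4 + N² + 5*N (O(N) = (N² + 5*N) + 4 = 4 + N² + 5*N)
E(Y) = 1/(-1 + Y) (E(Y) = 1/(Y - 1) = 1/(-1 + Y))
E(O(10)) + 143878 = 1/(-1 + (4 + 10² + 5*10)) + 143878 = 1/(-1 + (4 + 100 + 50)) + 143878 = 1/(-1 + 154) + 143878 = 1/153 + 143878 = 22013335/153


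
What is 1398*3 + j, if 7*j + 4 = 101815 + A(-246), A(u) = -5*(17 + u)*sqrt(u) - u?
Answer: 131415/7 + 1145*I*sqrt(246)/7 ≈ 18774.0 + 2565.5*I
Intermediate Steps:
A(u) = -u - 5*sqrt(u)*(17 + u) (A(u) = -5*sqrt(u)*(17 + u) - u = -u - 5*sqrt(u)*(17 + u))
j = 102057/7 + 1145*I*sqrt(246)/7 (j = -4/7 + (101815 + (-1*(-246) - 85*I*sqrt(246) - (-1230)*I*sqrt(246)))/7 = -4/7 + (101815 + (246 - 85*I*sqrt(246) - (-1230)*I*sqrt(246)))/7 = -4/7 + (101815 + (246 - 85*I*sqrt(246) + 1230*I*sqrt(246)))/7 = -4/7 + (101815 + (246 + 1145*I*sqrt(246)))/7 = -4/7 + (102061 + 1145*I*sqrt(246))/7 = -4/7 + (102061/7 + 1145*I*sqrt(246)/7) = 102057/7 + 1145*I*sqrt(246)/7 ≈ 14580.0 + 2565.5*I)
1398*3 + j = 1398*3 + (102057/7 + 1145*I*sqrt(246)/7) = 4194 + (102057/7 + 1145*I*sqrt(246)/7) = 131415/7 + 1145*I*sqrt(246)/7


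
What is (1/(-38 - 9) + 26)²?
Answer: 1490841/2209 ≈ 674.89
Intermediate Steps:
(1/(-38 - 9) + 26)² = (1/(-47) + 26)² = (-1/47 + 26)² = (1221/47)² = 1490841/2209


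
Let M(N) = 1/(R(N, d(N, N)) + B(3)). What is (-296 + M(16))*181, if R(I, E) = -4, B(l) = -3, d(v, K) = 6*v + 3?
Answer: -375213/7 ≈ -53602.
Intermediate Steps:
d(v, K) = 3 + 6*v
M(N) = -⅐ (M(N) = 1/(-4 - 3) = 1/(-7) = -⅐)
(-296 + M(16))*181 = (-296 - ⅐)*181 = -2073/7*181 = -375213/7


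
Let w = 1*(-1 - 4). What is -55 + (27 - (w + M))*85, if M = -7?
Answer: 3260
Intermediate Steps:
w = -5 (w = 1*(-5) = -5)
-55 + (27 - (w + M))*85 = -55 + (27 - (-5 - 7))*85 = -55 + (27 - 1*(-12))*85 = -55 + (27 + 12)*85 = -55 + 39*85 = -55 + 3315 = 3260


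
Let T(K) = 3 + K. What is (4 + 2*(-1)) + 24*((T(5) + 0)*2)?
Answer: 386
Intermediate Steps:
(4 + 2*(-1)) + 24*((T(5) + 0)*2) = (4 + 2*(-1)) + 24*(((3 + 5) + 0)*2) = (4 - 2) + 24*((8 + 0)*2) = 2 + 24*(8*2) = 2 + 24*16 = 2 + 384 = 386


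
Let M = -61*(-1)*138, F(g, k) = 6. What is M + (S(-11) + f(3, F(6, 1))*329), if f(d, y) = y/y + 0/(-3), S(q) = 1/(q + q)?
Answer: 192433/22 ≈ 8747.0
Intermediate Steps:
M = 8418 (M = 61*138 = 8418)
S(q) = 1/(2*q)
f(d, y) = 1 (f(d, y) = 1 + 0*(-⅓) = 1 + 0 = 1)
M + (S(-11) + f(3, F(6, 1))*329) = 8418 + ((½)/(-11) + 1*329) = 8418 + ((½)*(-1/11) + 329) = 8418 + (-1/22 + 329) = 8418 + 7237/22 = 192433/22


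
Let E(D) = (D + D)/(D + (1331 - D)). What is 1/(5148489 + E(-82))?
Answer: 1331/6852638695 ≈ 1.9423e-7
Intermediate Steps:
E(D) = 2*D/1331 (E(D) = (2*D)/1331 = (2*D)*(1/1331) = 2*D/1331)
1/(5148489 + E(-82)) = 1/(5148489 + (2/1331)*(-82)) = 1/(5148489 - 164/1331) = 1/(6852638695/1331) = 1331/6852638695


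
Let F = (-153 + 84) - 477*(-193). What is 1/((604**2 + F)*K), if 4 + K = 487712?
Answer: 1/222788916064 ≈ 4.4886e-12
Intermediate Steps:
K = 487708 (K = -4 + 487712 = 487708)
F = 91992 (F = -69 + 92061 = 91992)
1/((604**2 + F)*K) = 1/((604**2 + 91992)*487708) = (1/487708)/(364816 + 91992) = (1/487708)/456808 = (1/456808)*(1/487708) = 1/222788916064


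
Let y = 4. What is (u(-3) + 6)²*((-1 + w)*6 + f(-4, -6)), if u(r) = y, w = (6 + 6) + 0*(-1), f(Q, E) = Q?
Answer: 6200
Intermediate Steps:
w = 12 (w = 12 + 0 = 12)
u(r) = 4
(u(-3) + 6)²*((-1 + w)*6 + f(-4, -6)) = (4 + 6)²*((-1 + 12)*6 - 4) = 10²*(11*6 - 4) = 100*(66 - 4) = 100*62 = 6200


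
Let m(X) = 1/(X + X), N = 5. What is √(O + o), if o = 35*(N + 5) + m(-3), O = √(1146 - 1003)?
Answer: √(12594 + 36*√143)/6 ≈ 19.021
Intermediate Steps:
O = √143 ≈ 11.958
m(X) = 1/(2*X)
o = 2099/6 (o = 35*(5 + 5) + (½)/(-3) = 35*10 + (½)*(-⅓) = 350 - ⅙ = 2099/6 ≈ 349.83)
√(O + o) = √(√143 + 2099/6) = √(2099/6 + √143)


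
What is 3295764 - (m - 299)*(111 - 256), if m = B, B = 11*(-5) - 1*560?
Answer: 3163234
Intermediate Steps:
B = -615 (B = -55 - 560 = -615)
m = -615
3295764 - (m - 299)*(111 - 256) = 3295764 - (-615 - 299)*(111 - 256) = 3295764 - (-914)*(-145) = 3295764 - 1*132530 = 3295764 - 132530 = 3163234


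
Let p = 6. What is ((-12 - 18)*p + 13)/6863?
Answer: -167/6863 ≈ -0.024333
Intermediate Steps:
((-12 - 18)*p + 13)/6863 = ((-12 - 18)*6 + 13)/6863 = (-30*6 + 13)*(1/6863) = (-180 + 13)*(1/6863) = -167*1/6863 = -167/6863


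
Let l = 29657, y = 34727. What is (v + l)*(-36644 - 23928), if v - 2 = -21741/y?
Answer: -62385910433344/34727 ≈ -1.7965e+9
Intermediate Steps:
v = 47713/34727 (v = 2 - 21741/34727 = 47713/34727 ≈ 1.3739)
(v + l)*(-36644 - 23928) = (47713/34727 + 29657)*(-36644 - 23928) = (1029946352/34727)*(-60572) = -62385910433344/34727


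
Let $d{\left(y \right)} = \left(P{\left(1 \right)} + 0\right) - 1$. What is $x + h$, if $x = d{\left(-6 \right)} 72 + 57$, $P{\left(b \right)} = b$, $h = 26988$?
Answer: $27045$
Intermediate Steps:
$d{\left(y \right)} = 0$ ($d{\left(y \right)} = \left(1 + 0\right) - 1 = 1 - 1 = 0$)
$x = 57$ ($x = 0 \cdot 72 + 57 = 0 + 57 = 57$)
$x + h = 57 + 26988 = 27045$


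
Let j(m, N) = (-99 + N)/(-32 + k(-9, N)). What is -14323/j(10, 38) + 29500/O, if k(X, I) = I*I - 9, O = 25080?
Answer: 413105441/1254 ≈ 3.2943e+5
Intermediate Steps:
k(X, I) = -9 + I**2 (k(X, I) = I**2 - 9 = -9 + I**2)
j(m, N) = (-99 + N)/(-41 + N**2) (j(m, N) = (-99 + N)/(-32 + (-9 + N**2)) = (-99 + N)/(-41 + N**2))
-14323/j(10, 38) + 29500/O = -14323*(-41 + 38**2)/(-99 + 38) + 29500/25080 = -14323/(-61/(-41 + 1444)) + 29500*(1/25080) = -14323/(-61/1403) + 1475/1254 = -14323/((1/1403)*(-61)) + 1475/1254 = -14323/(-1/23) + 1475/1254 = -14323*(-23) + 1475/1254 = 329429 + 1475/1254 = 413105441/1254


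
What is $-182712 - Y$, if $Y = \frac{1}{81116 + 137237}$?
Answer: $- \frac{39895713337}{218353} \approx -1.8271 \cdot 10^{5}$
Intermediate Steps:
$Y = \frac{1}{218353} \approx 4.5797 \cdot 10^{-6}$
$-182712 - Y = -182712 - \frac{1}{218353} = - \frac{39895713337}{218353}$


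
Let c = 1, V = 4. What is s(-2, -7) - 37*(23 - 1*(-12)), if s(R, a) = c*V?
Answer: -1291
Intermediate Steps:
s(R, a) = 4 (s(R, a) = 1*4 = 4)
s(-2, -7) - 37*(23 - 1*(-12)) = 4 - 37*(23 - 1*(-12)) = 4 - 37*(23 + 12) = 4 - 37*35 = 4 - 1295 = -1291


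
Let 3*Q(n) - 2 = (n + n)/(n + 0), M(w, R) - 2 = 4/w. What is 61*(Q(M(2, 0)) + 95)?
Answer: 17629/3 ≈ 5876.3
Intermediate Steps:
M(w, R) = 2 + 4/w
Q(n) = 4/3 (Q(n) = 2/3 + ((n + n)/(n + 0))/3 = 2/3 + ((2*n)/n)/3 = 2/3 + (1/3)*2 = 2/3 + 2/3 = 4/3)
61*(Q(M(2, 0)) + 95) = 61*(4/3 + 95) = 61*(289/3) = 17629/3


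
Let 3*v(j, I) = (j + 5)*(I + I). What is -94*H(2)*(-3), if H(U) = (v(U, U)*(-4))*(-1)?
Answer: 10528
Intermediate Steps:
v(j, I) = 2*I*(5 + j)/3 (v(j, I) = ((j + 5)*(I + I))/3 = ((5 + j)*(2*I))/3 = (2*I*(5 + j))/3 = 2*I*(5 + j)/3)
H(U) = 8*U*(5 + U)/3 (H(U) = ((2*U*(5 + U)/3)*(-4))*(-1) = -8*U*(5 + U)/3*(-1) = 8*U*(5 + U)/3)
-94*H(2)*(-3) = -94*(8/3)*2*(5 + 2)*(-3) = -94*(8/3)*2*7*(-3) = -10528*(-3)/3 = -94*(-112) = 10528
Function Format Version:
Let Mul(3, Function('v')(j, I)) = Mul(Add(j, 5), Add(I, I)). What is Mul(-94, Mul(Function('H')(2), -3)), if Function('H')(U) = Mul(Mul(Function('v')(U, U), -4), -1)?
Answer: 10528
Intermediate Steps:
Function('v')(j, I) = Mul(Rational(2, 3), I, Add(5, j)) (Function('v')(j, I) = Mul(Rational(1, 3), Mul(Add(j, 5), Add(I, I))) = Mul(Rational(1, 3), Mul(Add(5, j), Mul(2, I))) = Mul(Rational(1, 3), Mul(2, I, Add(5, j))) = Mul(Rational(2, 3), I, Add(5, j)))
Function('H')(U) = Mul(Rational(8, 3), U, Add(5, U)) (Function('H')(U) = Mul(Mul(Mul(Rational(2, 3), U, Add(5, U)), -4), -1) = Mul(Mul(Rational(-8, 3), U, Add(5, U)), -1) = Mul(Rational(8, 3), U, Add(5, U)))
Mul(-94, Mul(Function('H')(2), -3)) = Mul(-94, Mul(Mul(Rational(8, 3), 2, Add(5, 2)), -3)) = Mul(-94, Mul(Mul(Rational(8, 3), 2, 7), -3)) = Mul(-94, Mul(Rational(112, 3), -3)) = Mul(-94, -112) = 10528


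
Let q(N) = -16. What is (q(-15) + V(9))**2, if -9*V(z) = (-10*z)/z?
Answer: 17956/81 ≈ 221.68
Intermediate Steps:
V(z) = 10/9 (V(z) = -(-10*z)/(9*z) = -1/9*(-10) = 10/9)
(q(-15) + V(9))**2 = (-16 + 10/9)**2 = (-134/9)**2 = 17956/81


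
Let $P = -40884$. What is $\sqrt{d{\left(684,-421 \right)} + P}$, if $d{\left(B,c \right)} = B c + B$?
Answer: $2 i \sqrt{82041} \approx 572.86 i$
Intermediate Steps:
$d{\left(B,c \right)} = B + B c$
$\sqrt{d{\left(684,-421 \right)} + P} = \sqrt{684 \left(1 - 421\right) - 40884} = \sqrt{684 \left(-420\right) - 40884} = \sqrt{-287280 - 40884} = \sqrt{-328164} = 2 i \sqrt{82041}$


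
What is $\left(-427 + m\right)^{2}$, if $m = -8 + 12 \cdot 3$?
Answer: $159201$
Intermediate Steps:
$m = 28$ ($m = -8 + 36 = 28$)
$\left(-427 + m\right)^{2} = \left(-427 + 28\right)^{2} = \left(-399\right)^{2} = 159201$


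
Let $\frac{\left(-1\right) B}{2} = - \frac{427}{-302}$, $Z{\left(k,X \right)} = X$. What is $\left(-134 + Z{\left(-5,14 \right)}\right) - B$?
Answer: $- \frac{17693}{151} \approx -117.17$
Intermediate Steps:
$B = - \frac{427}{151}$ ($B = - 2 \left(- \frac{427}{-302}\right) = - 2 \left(\left(-427\right) \left(- \frac{1}{302}\right)\right) = \left(-2\right) \frac{427}{302} = - \frac{427}{151} \approx -2.8278$)
$\left(-134 + Z{\left(-5,14 \right)}\right) - B = \left(-134 + 14\right) - - \frac{427}{151} = -120 + \frac{427}{151} = - \frac{17693}{151}$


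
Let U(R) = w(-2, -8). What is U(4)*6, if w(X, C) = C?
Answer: -48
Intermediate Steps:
U(R) = -8
U(4)*6 = -8*6 = -48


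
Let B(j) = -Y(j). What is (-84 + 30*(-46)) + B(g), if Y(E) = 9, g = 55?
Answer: -1473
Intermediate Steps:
B(j) = -9 (B(j) = -1*9 = -9)
(-84 + 30*(-46)) + B(g) = (-84 + 30*(-46)) - 9 = (-84 - 1380) - 9 = -1464 - 9 = -1473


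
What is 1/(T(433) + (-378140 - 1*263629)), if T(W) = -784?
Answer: -1/642553 ≈ -1.5563e-6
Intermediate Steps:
1/(T(433) + (-378140 - 1*263629)) = 1/(-784 + (-378140 - 1*263629)) = 1/(-784 + (-378140 - 263629)) = 1/(-784 - 641769) = 1/(-642553) = -1/642553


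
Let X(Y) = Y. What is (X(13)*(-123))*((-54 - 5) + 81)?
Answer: -35178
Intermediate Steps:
(X(13)*(-123))*((-54 - 5) + 81) = (13*(-123))*((-54 - 5) + 81) = -1599*(-59 + 81) = -1599*22 = -35178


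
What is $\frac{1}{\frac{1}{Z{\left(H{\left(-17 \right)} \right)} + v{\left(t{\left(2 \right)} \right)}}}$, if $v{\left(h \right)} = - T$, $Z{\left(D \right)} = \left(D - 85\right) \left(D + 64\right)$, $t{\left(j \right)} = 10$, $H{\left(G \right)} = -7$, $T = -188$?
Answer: $-5056$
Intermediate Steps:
$Z{\left(D \right)} = \left(-85 + D\right) \left(64 + D\right)$
$v{\left(h \right)} = 188$ ($v{\left(h \right)} = \left(-1\right) \left(-188\right) = 188$)
$\frac{1}{\frac{1}{Z{\left(H{\left(-17 \right)} \right)} + v{\left(t{\left(2 \right)} \right)}}} = \frac{1}{\frac{1}{\left(-5440 + \left(-7\right)^{2} - -147\right) + 188}} = \frac{1}{\frac{1}{\left(-5440 + 49 + 147\right) + 188}} = \frac{1}{\frac{1}{-5244 + 188}} = \frac{1}{\frac{1}{-5056}} = \frac{1}{- \frac{1}{5056}} = -5056$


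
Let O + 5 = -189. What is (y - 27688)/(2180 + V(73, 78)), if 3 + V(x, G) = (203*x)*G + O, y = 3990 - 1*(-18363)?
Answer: -1067/231573 ≈ -0.0046076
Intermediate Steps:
O = -194 (O = -5 - 189 = -194)
y = 22353 (y = 3990 + 18363 = 22353)
V(x, G) = -197 + 203*G*x (V(x, G) = -3 + ((203*x)*G - 194) = -3 + (203*G*x - 194) = -3 + (-194 + 203*G*x) = -197 + 203*G*x)
(y - 27688)/(2180 + V(73, 78)) = (22353 - 27688)/(2180 + (-197 + 203*78*73)) = -5335/(2180 + (-197 + 1155882)) = -5335/(2180 + 1155685) = -5335/1157865 = -5335*1/1157865 = -1067/231573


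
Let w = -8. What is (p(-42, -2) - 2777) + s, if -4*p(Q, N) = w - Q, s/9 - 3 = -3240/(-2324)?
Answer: -3190797/1162 ≈ -2746.0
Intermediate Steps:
s = 22977/581 (s = 27 + 9*(-3240/(-2324)) = 27 + 9*(-3240*(-1/2324)) = 27 + 9*(810/581) = 27 + 7290/581 = 22977/581 ≈ 39.547)
p(Q, N) = 2 + Q/4 (p(Q, N) = -(-8 - Q)/4 = 2 + Q/4)
(p(-42, -2) - 2777) + s = ((2 + (1/4)*(-42)) - 2777) + 22977/581 = ((2 - 21/2) - 2777) + 22977/581 = (-17/2 - 2777) + 22977/581 = -5571/2 + 22977/581 = -3190797/1162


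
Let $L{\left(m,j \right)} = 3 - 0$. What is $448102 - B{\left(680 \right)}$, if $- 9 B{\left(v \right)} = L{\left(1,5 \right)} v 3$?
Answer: $448782$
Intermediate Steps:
$L{\left(m,j \right)} = 3$ ($L{\left(m,j \right)} = 3 + 0 = 3$)
$B{\left(v \right)} = - v$ ($B{\left(v \right)} = - \frac{3 v 3}{9} = - \frac{9 v}{9} = - v$)
$448102 - B{\left(680 \right)} = 448102 - \left(-1\right) 680 = 448102 - -680 = 448102 + 680 = 448782$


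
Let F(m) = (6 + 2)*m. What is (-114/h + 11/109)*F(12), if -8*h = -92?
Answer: -2361504/2507 ≈ -941.96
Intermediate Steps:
h = 23/2 (h = -⅛*(-92) = 23/2 ≈ 11.500)
F(m) = 8*m
(-114/h + 11/109)*F(12) = (-114/23/2 + 11/109)*(8*12) = (-114*2/23 + 11*(1/109))*96 = (-228/23 + 11/109)*96 = -24599/2507*96 = -2361504/2507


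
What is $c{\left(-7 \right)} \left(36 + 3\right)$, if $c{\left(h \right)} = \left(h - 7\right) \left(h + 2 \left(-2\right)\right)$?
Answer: $6006$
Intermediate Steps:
$c{\left(h \right)} = \left(-7 + h\right) \left(-4 + h\right)$ ($c{\left(h \right)} = \left(-7 + h\right) \left(h - 4\right) = \left(-7 + h\right) \left(-4 + h\right)$)
$c{\left(-7 \right)} \left(36 + 3\right) = \left(28 + \left(-7\right)^{2} - -77\right) \left(36 + 3\right) = \left(28 + 49 + 77\right) 39 = 154 \cdot 39 = 6006$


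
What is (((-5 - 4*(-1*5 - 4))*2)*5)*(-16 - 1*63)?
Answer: -24490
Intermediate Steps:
(((-5 - 4*(-1*5 - 4))*2)*5)*(-16 - 1*63) = (((-5 - 4*(-5 - 4))*2)*5)*(-16 - 63) = (((-5 - 4*(-9))*2)*5)*(-79) = (((-5 + 36)*2)*5)*(-79) = ((31*2)*5)*(-79) = (62*5)*(-79) = 310*(-79) = -24490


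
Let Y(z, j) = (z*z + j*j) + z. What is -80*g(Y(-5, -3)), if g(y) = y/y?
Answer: -80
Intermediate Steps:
Y(z, j) = z + j² + z² (Y(z, j) = (z² + j²) + z = (j² + z²) + z = z + j² + z²)
g(y) = 1
-80*g(Y(-5, -3)) = -80*1 = -80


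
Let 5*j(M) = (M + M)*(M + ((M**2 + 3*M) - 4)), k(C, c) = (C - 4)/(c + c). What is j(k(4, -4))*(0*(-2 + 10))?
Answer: 0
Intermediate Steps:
k(C, c) = (-4 + C)/(2*c) (k(C, c) = (-4 + C)/((2*c)) = (-4 + C)*(1/(2*c)) = (-4 + C)/(2*c))
j(M) = 2*M*(-4 + M**2 + 4*M)/5 (j(M) = ((M + M)*(M + ((M**2 + 3*M) - 4)))/5 = ((2*M)*(M + (-4 + M**2 + 3*M)))/5 = ((2*M)*(-4 + M**2 + 4*M))/5 = (2*M*(-4 + M**2 + 4*M))/5 = 2*M*(-4 + M**2 + 4*M)/5)
j(k(4, -4))*(0*(-2 + 10)) = (2*((1/2)*(-4 + 4)/(-4))*(-4 + ((1/2)*(-4 + 4)/(-4))**2 + 4*((1/2)*(-4 + 4)/(-4)))/5)*(0*(-2 + 10)) = (2*((1/2)*(-1/4)*0)*(-4 + ((1/2)*(-1/4)*0)**2 + 4*((1/2)*(-1/4)*0))/5)*(0*8) = ((2/5)*0*(-4 + 0**2 + 4*0))*0 = ((2/5)*0*(-4 + 0 + 0))*0 = ((2/5)*0*(-4))*0 = 0*0 = 0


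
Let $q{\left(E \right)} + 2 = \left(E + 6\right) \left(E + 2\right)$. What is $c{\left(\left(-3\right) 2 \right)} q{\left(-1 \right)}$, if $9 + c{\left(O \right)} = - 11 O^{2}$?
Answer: $-1215$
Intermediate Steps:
$q{\left(E \right)} = -2 + \left(2 + E\right) \left(6 + E\right)$ ($q{\left(E \right)} = -2 + \left(E + 6\right) \left(E + 2\right) = -2 + \left(6 + E\right) \left(2 + E\right) = -2 + \left(2 + E\right) \left(6 + E\right)$)
$c{\left(O \right)} = -9 - 11 O^{2}$
$c{\left(\left(-3\right) 2 \right)} q{\left(-1 \right)} = \left(-9 - 11 \left(\left(-3\right) 2\right)^{2}\right) \left(10 + \left(-1\right)^{2} + 8 \left(-1\right)\right) = \left(-9 - 11 \left(-6\right)^{2}\right) \left(10 + 1 - 8\right) = \left(-9 - 396\right) 3 = \left(-405\right) 3 = -1215$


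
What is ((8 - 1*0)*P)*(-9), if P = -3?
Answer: 216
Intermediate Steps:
((8 - 1*0)*P)*(-9) = ((8 - 1*0)*(-3))*(-9) = ((8 + 0)*(-3))*(-9) = (8*(-3))*(-9) = -24*(-9) = 216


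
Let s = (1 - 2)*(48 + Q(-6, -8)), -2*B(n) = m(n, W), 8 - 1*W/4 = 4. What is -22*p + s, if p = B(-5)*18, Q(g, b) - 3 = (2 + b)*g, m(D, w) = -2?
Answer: -483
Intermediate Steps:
W = 16 (W = 32 - 4*4 = 32 - 16 = 16)
Q(g, b) = 3 + g*(2 + b) (Q(g, b) = 3 + (2 + b)*g = 3 + g*(2 + b))
B(n) = 1 (B(n) = -1/2*(-2) = 1)
s = -87 (s = (1 - 2)*(48 + (3 + 2*(-6) - 8*(-6))) = -(48 + (3 - 12 + 48)) = -(48 + 39) = -1*87 = -87)
p = 18 (p = 1*18 = 18)
-22*p + s = -22*18 - 87 = -396 - 87 = -483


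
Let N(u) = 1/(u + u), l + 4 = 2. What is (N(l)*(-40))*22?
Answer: 220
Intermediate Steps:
l = -2 (l = -4 + 2 = -2)
N(u) = 1/(2*u)
(N(l)*(-40))*22 = (((1/2)/(-2))*(-40))*22 = (((1/2)*(-1/2))*(-40))*22 = -1/4*(-40)*22 = 10*22 = 220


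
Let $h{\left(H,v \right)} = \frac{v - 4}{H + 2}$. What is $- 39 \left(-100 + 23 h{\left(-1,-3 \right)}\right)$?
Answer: $10179$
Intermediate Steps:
$h{\left(H,v \right)} = \frac{-4 + v}{2 + H}$
$- 39 \left(-100 + 23 h{\left(-1,-3 \right)}\right) = - 39 \left(-100 + 23 \frac{-4 - 3}{2 - 1}\right) = - 39 \left(-100 + 23 \cdot 1^{-1} \left(-7\right)\right) = - 39 \left(-100 + 23 \cdot 1 \left(-7\right)\right) = - 39 \left(-100 + 23 \left(-7\right)\right) = - 39 \left(-100 - 161\right) = \left(-39\right) \left(-261\right) = 10179$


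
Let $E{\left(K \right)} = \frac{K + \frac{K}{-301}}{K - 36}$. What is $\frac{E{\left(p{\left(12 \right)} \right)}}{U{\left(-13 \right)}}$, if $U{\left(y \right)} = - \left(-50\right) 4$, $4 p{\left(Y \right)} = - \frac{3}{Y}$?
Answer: $\frac{3}{347354} \approx 8.6367 \cdot 10^{-6}$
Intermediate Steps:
$p{\left(Y \right)} = - \frac{3}{4 Y}$ ($p{\left(Y \right)} = \frac{\left(-3\right) \frac{1}{Y}}{4} = - \frac{3}{4 Y}$)
$U{\left(y \right)} = 200$ ($U{\left(y \right)} = \left(-1\right) \left(-200\right) = 200$)
$E{\left(K \right)} = \frac{300 K}{301 \left(-36 + K\right)}$ ($E{\left(K \right)} = \frac{K + K \left(- \frac{1}{301}\right)}{-36 + K} = \frac{K - \frac{K}{301}}{-36 + K} = \frac{\frac{300}{301} K}{-36 + K} = \frac{300 K}{301 \left(-36 + K\right)}$)
$\frac{E{\left(p{\left(12 \right)} \right)}}{U{\left(-13 \right)}} = \frac{\frac{300}{301} \left(- \frac{3}{4 \cdot 12}\right) \frac{1}{-36 - \frac{3}{4 \cdot 12}}}{200} = \frac{300 \left(\left(- \frac{3}{4}\right) \frac{1}{12}\right)}{301 \left(-36 - \frac{1}{16}\right)} \frac{1}{200} = \frac{300}{301} \left(- \frac{1}{16}\right) \frac{1}{-36 - \frac{1}{16}} \cdot \frac{1}{200} = \frac{300}{301} \left(- \frac{1}{16}\right) \frac{1}{- \frac{577}{16}} \cdot \frac{1}{200} = \frac{300}{301} \left(- \frac{1}{16}\right) \left(- \frac{16}{577}\right) \frac{1}{200} = \frac{300}{173677} \cdot \frac{1}{200} = \frac{3}{347354}$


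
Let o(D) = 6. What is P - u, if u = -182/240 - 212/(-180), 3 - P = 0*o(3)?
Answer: 929/360 ≈ 2.5806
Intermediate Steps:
P = 3 (P = 3 - 0*6 = 3 - 1*0 = 3 + 0 = 3)
u = 151/360 (u = -182*1/240 - 212*(-1/180) = -91/120 + 53/45 = 151/360 ≈ 0.41944)
P - u = 3 - 1*151/360 = 3 - 151/360 = 929/360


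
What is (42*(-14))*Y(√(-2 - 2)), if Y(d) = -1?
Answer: 588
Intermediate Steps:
(42*(-14))*Y(√(-2 - 2)) = (42*(-14))*(-1) = -588*(-1) = 588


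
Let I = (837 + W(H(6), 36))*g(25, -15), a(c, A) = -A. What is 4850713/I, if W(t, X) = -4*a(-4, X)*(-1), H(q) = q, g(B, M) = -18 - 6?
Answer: -692959/2376 ≈ -291.65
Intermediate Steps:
g(B, M) = -24
W(t, X) = -4*X (W(t, X) = -(-4)*X*(-1) = (4*X)*(-1) = -4*X)
I = -16632 (I = (837 - 4*36)*(-24) = (837 - 144)*(-24) = 693*(-24) = -16632)
4850713/I = 4850713/(-16632) = 4850713*(-1/16632) = -692959/2376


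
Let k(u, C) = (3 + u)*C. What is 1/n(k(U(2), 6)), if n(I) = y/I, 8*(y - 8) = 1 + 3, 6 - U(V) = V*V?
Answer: 60/17 ≈ 3.5294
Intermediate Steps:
U(V) = 6 - V**2 (U(V) = 6 - V*V = 6 - V**2)
y = 17/2 (y = 8 + (1 + 3)/8 = 8 + (1/8)*4 = 8 + 1/2 = 17/2 ≈ 8.5000)
k(u, C) = C*(3 + u)
n(I) = 17/(2*I)
1/n(k(U(2), 6)) = 1/(17/(2*((6*(3 + (6 - 1*2**2)))))) = 1/(17/(2*((6*(3 + (6 - 1*4)))))) = 1/(17/(2*((6*(3 + (6 - 4)))))) = 1/(17/(2*((6*(3 + 2))))) = 1/(17/(2*((6*5)))) = 1/((17/2)/30) = 1/((17/2)*(1/30)) = 1/(17/60) = 60/17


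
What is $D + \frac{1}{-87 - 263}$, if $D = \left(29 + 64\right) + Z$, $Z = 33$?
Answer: $\frac{44099}{350} \approx 126.0$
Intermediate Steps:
$D = 126$ ($D = \left(29 + 64\right) + 33 = 93 + 33 = 126$)
$D + \frac{1}{-87 - 263} = 126 + \frac{1}{-87 - 263} = 126 + \frac{1}{-350} = 126 - \frac{1}{350} = \frac{44099}{350}$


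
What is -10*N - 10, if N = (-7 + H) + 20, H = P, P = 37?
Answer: -510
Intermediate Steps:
H = 37
N = 50 (N = (-7 + 37) + 20 = 30 + 20 = 50)
-10*N - 10 = -10*50 - 10 = -500 - 10 = -510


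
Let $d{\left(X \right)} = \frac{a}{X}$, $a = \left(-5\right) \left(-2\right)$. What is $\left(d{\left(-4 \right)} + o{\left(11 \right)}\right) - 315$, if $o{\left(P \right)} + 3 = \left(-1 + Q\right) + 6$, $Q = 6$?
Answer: $- \frac{619}{2} \approx -309.5$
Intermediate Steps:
$a = 10$
$d{\left(X \right)} = \frac{10}{X}$
$o{\left(P \right)} = 8$ ($o{\left(P \right)} = -3 + \left(\left(-1 + 6\right) + 6\right) = -3 + \left(5 + 6\right) = -3 + 11 = 8$)
$\left(d{\left(-4 \right)} + o{\left(11 \right)}\right) - 315 = \left(\frac{10}{-4} + 8\right) - 315 = \left(10 \left(- \frac{1}{4}\right) + 8\right) - 315 = \left(- \frac{5}{2} + 8\right) - 315 = \frac{11}{2} - 315 = - \frac{619}{2}$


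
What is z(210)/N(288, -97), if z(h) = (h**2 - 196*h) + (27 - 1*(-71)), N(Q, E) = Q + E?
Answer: 3038/191 ≈ 15.906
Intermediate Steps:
N(Q, E) = E + Q
z(h) = 98 + h**2 - 196*h (z(h) = (h**2 - 196*h) + (27 + 71) = (h**2 - 196*h) + 98 = 98 + h**2 - 196*h)
z(210)/N(288, -97) = (98 + 210**2 - 196*210)/(-97 + 288) = (98 + 44100 - 41160)/191 = 3038*(1/191) = 3038/191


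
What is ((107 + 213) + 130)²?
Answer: 202500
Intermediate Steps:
((107 + 213) + 130)² = (320 + 130)² = 450² = 202500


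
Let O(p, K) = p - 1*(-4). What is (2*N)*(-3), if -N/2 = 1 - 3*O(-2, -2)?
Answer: -60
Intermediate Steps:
O(p, K) = 4 + p (O(p, K) = p + 4 = 4 + p)
N = 10 (N = -2*(1 - 3*(4 - 2)) = -2*(1 - 3*2) = -2*(1 - 6) = -2*(-5) = 10)
(2*N)*(-3) = (2*10)*(-3) = 20*(-3) = -60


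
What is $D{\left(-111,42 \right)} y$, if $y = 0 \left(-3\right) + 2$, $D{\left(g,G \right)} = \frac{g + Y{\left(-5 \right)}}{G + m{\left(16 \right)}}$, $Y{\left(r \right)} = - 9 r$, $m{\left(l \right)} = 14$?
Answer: $- \frac{33}{14} \approx -2.3571$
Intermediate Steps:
$D{\left(g,G \right)} = \frac{45 + g}{14 + G}$ ($D{\left(g,G \right)} = \frac{g - -45}{G + 14} = \frac{g + 45}{14 + G} = \frac{45 + g}{14 + G}$)
$y = 2$ ($y = 0 + 2 = 2$)
$D{\left(-111,42 \right)} y = \frac{45 - 111}{14 + 42} \cdot 2 = \frac{1}{56} \left(-66\right) 2 = \left(- \frac{33}{28}\right) 2 = - \frac{33}{14}$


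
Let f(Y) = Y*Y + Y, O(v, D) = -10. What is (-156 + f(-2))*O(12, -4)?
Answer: 1540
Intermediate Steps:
f(Y) = Y + Y² (f(Y) = Y² + Y = Y + Y²)
(-156 + f(-2))*O(12, -4) = (-156 - 2*(1 - 2))*(-10) = (-156 - 2*(-1))*(-10) = (-156 + 2)*(-10) = -154*(-10) = 1540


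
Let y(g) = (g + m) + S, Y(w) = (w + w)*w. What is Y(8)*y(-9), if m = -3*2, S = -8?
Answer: -2944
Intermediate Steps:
m = -6
Y(w) = 2*w**2 (Y(w) = (2*w)*w = 2*w**2)
y(g) = -14 + g (y(g) = (g - 6) - 8 = (-6 + g) - 8 = -14 + g)
Y(8)*y(-9) = (2*8**2)*(-14 - 9) = (2*64)*(-23) = 128*(-23) = -2944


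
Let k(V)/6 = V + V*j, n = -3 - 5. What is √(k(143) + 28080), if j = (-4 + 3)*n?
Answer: 9*√442 ≈ 189.21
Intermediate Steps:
n = -8
j = 8 (j = (-4 + 3)*(-8) = -1*(-8) = 8)
k(V) = 54*V (k(V) = 6*(V + V*8) = 6*(V + 8*V) = 6*(9*V) = 54*V)
√(k(143) + 28080) = √(54*143 + 28080) = √(7722 + 28080) = √35802 = 9*√442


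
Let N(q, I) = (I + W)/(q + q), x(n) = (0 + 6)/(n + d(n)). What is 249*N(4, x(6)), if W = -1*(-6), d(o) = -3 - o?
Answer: 249/2 ≈ 124.50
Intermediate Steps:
W = 6
x(n) = -2 (x(n) = (0 + 6)/(n + (-3 - n)) = 6/(-3) = 6*(-⅓) = -2)
N(q, I) = (6 + I)/(2*q) (N(q, I) = (I + 6)/(q + q) = (6 + I)/((2*q)) = (6 + I)*(1/(2*q)) = (6 + I)/(2*q))
249*N(4, x(6)) = 249*((½)*(6 - 2)/4) = 249*((½)*(¼)*4) = 249*(½) = 249/2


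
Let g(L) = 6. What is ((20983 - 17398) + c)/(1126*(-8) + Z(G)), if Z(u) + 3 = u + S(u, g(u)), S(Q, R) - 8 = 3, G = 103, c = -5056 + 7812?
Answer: -6341/8897 ≈ -0.71271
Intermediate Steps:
c = 2756
S(Q, R) = 11 (S(Q, R) = 8 + 3 = 11)
Z(u) = 8 + u (Z(u) = -3 + (u + 11) = -3 + (11 + u) = 8 + u)
((20983 - 17398) + c)/(1126*(-8) + Z(G)) = ((20983 - 17398) + 2756)/(1126*(-8) + (8 + 103)) = (3585 + 2756)/(-9008 + 111) = 6341/(-8897) = 6341*(-1/8897) = -6341/8897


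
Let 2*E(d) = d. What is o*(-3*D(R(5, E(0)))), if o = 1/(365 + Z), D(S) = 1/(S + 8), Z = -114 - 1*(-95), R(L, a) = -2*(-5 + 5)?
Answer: -3/2768 ≈ -0.0010838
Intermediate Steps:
E(d) = d/2
R(L, a) = 0 (R(L, a) = -2*0 = 0)
Z = -19 (Z = -114 + 95 = -19)
D(S) = 1/(8 + S)
o = 1/346 (o = 1/(365 - 19) = 1/346 ≈ 0.0028902)
o*(-3*D(R(5, E(0)))) = (-3/(8 + 0))/346 = (-3/8)/346 = (-3*1/8)/346 = (1/346)*(-3/8) = -3/2768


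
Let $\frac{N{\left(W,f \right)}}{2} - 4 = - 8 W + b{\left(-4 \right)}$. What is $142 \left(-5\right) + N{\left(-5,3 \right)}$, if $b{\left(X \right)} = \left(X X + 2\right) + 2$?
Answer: $-582$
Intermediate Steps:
$b{\left(X \right)} = 4 + X^{2}$ ($b{\left(X \right)} = \left(X^{2} + 2\right) + 2 = \left(2 + X^{2}\right) + 2 = 4 + X^{2}$)
$N{\left(W,f \right)} = 48 - 16 W$ ($N{\left(W,f \right)} = 8 + 2 \left(- 8 W + \left(4 + \left(-4\right)^{2}\right)\right) = 8 + 2 \left(- 8 W + \left(4 + 16\right)\right) = 8 + 2 \left(- 8 W + 20\right) = 8 + 2 \left(20 - 8 W\right) = 8 - \left(-40 + 16 W\right) = 48 - 16 W$)
$142 \left(-5\right) + N{\left(-5,3 \right)} = 142 \left(-5\right) + \left(48 - -80\right) = -710 + \left(48 + 80\right) = -710 + 128 = -582$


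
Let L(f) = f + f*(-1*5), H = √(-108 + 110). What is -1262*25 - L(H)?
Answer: -31550 + 4*√2 ≈ -31544.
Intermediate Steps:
H = √2 ≈ 1.4142
L(f) = -4*f (L(f) = f + f*(-5) = f - 5*f = -4*f)
-1262*25 - L(H) = -1262*25 - (-4)*√2 = -31550 + 4*√2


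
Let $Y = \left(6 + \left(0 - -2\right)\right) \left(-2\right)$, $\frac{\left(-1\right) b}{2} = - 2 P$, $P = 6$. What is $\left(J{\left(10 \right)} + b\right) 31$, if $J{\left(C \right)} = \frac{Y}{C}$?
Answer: $\frac{3472}{5} \approx 694.4$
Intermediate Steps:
$b = 24$ ($b = - 2 \left(\left(-2\right) 6\right) = \left(-2\right) \left(-12\right) = 24$)
$Y = -16$ ($Y = \left(6 + \left(0 + 2\right)\right) \left(-2\right) = \left(6 + 2\right) \left(-2\right) = 8 \left(-2\right) = -16$)
$J{\left(C \right)} = - \frac{16}{C}$
$\left(J{\left(10 \right)} + b\right) 31 = \left(- \frac{16}{10} + 24\right) 31 = \left(\left(-16\right) \frac{1}{10} + 24\right) 31 = \left(- \frac{8}{5} + 24\right) 31 = \frac{112}{5} \cdot 31 = \frac{3472}{5}$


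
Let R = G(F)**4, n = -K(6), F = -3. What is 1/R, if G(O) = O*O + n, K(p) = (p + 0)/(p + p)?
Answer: 16/83521 ≈ 0.00019157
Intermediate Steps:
K(p) = 1/2 (K(p) = p/((2*p)) = p*(1/(2*p)) = 1/2)
n = -1/2 (n = -1*1/2 = -1/2 ≈ -0.50000)
G(O) = -1/2 + O**2 (G(O) = O*O - 1/2 = O**2 - 1/2 = -1/2 + O**2)
R = 83521/16 (R = (-1/2 + (-3)**2)**4 = (-1/2 + 9)**4 = (17/2)**4 = 83521/16 ≈ 5220.1)
1/R = 1/(83521/16) = 16/83521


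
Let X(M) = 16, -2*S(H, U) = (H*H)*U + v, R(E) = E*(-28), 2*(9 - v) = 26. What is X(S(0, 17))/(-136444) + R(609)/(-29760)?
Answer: 48461811/84595280 ≈ 0.57287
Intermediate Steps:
v = -4 (v = 9 - 1/2*26 = 9 - 13 = -4)
R(E) = -28*E
S(H, U) = 2 - U*H**2/2 (S(H, U) = -((H*H)*U - 4)/2 = -(H**2*U - 4)/2 = -(U*H**2 - 4)/2 = -(-4 + U*H**2)/2 = 2 - U*H**2/2)
X(S(0, 17))/(-136444) + R(609)/(-29760) = 16/(-136444) - 28*609/(-29760) = 16*(-1/136444) - 17052*(-1/29760) = -4/34111 + 1421/2480 = 48461811/84595280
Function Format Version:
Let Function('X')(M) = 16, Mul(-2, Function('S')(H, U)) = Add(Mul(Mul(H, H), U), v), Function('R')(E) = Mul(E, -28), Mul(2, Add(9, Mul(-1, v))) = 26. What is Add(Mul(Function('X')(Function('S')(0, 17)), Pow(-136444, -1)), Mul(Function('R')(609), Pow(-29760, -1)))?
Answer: Rational(48461811, 84595280) ≈ 0.57287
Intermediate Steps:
v = -4 (v = Add(9, Mul(Rational(-1, 2), 26)) = Add(9, -13) = -4)
Function('R')(E) = Mul(-28, E)
Function('S')(H, U) = Add(2, Mul(Rational(-1, 2), U, Pow(H, 2))) (Function('S')(H, U) = Mul(Rational(-1, 2), Add(Mul(Mul(H, H), U), -4)) = Mul(Rational(-1, 2), Add(Mul(Pow(H, 2), U), -4)) = Mul(Rational(-1, 2), Add(Mul(U, Pow(H, 2)), -4)) = Mul(Rational(-1, 2), Add(-4, Mul(U, Pow(H, 2)))) = Add(2, Mul(Rational(-1, 2), U, Pow(H, 2))))
Add(Mul(Function('X')(Function('S')(0, 17)), Pow(-136444, -1)), Mul(Function('R')(609), Pow(-29760, -1))) = Add(Mul(16, Pow(-136444, -1)), Mul(Mul(-28, 609), Pow(-29760, -1))) = Add(Mul(16, Rational(-1, 136444)), Mul(-17052, Rational(-1, 29760))) = Add(Rational(-4, 34111), Rational(1421, 2480)) = Rational(48461811, 84595280)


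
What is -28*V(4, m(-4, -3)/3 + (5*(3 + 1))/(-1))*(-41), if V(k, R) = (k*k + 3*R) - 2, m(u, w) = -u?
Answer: -48216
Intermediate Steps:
V(k, R) = -2 + k**2 + 3*R (V(k, R) = (k**2 + 3*R) - 2 = -2 + k**2 + 3*R)
-28*V(4, m(-4, -3)/3 + (5*(3 + 1))/(-1))*(-41) = -28*(-2 + 4**2 + 3*(-1*(-4)/3 + (5*(3 + 1))/(-1)))*(-41) = -28*(-2 + 16 + 3*(4*(1/3) + (5*4)*(-1)))*(-41) = -28*(-2 + 16 + 3*(4/3 + 20*(-1)))*(-41) = -28*(-2 + 16 + 3*(4/3 - 20))*(-41) = -28*(-2 + 16 + 3*(-56/3))*(-41) = -28*(-2 + 16 - 56)*(-41) = -28*(-42)*(-41) = 1176*(-41) = -48216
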